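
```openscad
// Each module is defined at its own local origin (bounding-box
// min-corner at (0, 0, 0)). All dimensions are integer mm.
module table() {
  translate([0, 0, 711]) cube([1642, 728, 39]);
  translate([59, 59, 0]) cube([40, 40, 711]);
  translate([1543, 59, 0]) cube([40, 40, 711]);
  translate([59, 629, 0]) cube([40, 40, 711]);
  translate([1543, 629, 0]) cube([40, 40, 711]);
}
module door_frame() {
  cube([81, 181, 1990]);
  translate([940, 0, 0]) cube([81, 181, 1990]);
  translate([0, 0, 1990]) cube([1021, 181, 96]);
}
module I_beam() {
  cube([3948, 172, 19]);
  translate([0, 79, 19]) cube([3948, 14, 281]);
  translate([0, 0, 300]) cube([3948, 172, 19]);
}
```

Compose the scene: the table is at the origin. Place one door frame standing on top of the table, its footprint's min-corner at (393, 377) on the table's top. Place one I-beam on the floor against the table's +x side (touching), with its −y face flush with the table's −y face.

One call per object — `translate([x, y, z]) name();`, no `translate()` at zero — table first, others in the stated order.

table();
translate([393, 377, 750]) door_frame();
translate([1642, 0, 0]) I_beam();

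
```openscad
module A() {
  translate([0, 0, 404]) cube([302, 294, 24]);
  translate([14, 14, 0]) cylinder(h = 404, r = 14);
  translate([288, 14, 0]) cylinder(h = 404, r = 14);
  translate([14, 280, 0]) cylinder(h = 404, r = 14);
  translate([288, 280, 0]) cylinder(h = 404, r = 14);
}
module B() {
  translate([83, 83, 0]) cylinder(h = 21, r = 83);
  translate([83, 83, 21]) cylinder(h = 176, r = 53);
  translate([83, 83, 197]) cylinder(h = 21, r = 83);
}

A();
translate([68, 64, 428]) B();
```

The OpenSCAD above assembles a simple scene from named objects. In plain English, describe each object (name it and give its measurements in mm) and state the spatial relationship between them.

A is a four-legged stool. The seat is 302×294 mm, 24 mm thick, top at z = 428 mm. It stands on four round legs, each 28 mm in diameter, from z = 0 to the seat underside, each leg's axis is inset half a diameter from the nearest pair of seat edges (so the leg's bounding box is flush with the corner).

B is a spool: two coaxial disc flanges of radius 83 mm and thickness 21 mm, joined by a core cylinder of radius 53 mm and height 176 mm. The lower flange rests on z = 0 and the three cylinders share a vertical axis.

The spool is on top of the stool, centred.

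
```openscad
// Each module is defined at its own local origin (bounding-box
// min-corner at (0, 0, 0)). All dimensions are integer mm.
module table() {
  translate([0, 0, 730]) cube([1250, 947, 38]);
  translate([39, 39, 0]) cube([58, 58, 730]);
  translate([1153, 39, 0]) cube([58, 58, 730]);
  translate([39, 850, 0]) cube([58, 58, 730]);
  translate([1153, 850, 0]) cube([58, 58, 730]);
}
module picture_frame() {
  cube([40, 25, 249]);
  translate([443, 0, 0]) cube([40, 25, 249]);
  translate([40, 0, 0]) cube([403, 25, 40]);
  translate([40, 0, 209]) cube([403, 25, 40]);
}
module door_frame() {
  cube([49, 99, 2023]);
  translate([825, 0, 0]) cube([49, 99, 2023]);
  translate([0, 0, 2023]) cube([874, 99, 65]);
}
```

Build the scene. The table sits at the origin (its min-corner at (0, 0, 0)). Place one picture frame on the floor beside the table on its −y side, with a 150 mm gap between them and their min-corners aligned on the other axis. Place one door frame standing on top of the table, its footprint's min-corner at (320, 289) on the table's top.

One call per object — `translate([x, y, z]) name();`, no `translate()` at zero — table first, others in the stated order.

table();
translate([0, -175, 0]) picture_frame();
translate([320, 289, 768]) door_frame();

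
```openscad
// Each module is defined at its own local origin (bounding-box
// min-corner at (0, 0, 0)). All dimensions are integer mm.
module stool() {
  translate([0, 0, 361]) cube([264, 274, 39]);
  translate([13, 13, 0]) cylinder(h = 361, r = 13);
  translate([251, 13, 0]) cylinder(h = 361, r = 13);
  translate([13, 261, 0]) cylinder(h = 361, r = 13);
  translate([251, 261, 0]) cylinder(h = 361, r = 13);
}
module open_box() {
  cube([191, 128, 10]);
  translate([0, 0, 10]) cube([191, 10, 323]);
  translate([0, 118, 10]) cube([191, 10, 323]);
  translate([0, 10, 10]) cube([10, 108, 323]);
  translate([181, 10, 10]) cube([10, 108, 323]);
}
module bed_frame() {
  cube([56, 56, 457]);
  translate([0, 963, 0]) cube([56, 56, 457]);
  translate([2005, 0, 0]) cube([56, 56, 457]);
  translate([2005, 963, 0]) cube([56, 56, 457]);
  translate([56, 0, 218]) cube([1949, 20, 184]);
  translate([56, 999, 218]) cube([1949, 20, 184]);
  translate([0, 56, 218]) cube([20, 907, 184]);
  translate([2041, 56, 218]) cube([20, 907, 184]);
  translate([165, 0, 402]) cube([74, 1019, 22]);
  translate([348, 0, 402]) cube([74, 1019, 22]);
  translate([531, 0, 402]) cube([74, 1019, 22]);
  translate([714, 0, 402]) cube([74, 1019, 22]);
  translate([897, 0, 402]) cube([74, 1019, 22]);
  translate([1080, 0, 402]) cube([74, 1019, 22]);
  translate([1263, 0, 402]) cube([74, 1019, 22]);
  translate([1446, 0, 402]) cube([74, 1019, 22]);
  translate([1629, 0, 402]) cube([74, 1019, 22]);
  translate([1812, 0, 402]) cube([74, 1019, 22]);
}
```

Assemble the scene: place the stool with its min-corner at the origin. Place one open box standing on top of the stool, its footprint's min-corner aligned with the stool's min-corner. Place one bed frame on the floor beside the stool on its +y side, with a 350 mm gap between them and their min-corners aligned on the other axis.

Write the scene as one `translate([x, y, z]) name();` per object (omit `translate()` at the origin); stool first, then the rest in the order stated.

stool();
translate([0, 0, 400]) open_box();
translate([0, 624, 0]) bed_frame();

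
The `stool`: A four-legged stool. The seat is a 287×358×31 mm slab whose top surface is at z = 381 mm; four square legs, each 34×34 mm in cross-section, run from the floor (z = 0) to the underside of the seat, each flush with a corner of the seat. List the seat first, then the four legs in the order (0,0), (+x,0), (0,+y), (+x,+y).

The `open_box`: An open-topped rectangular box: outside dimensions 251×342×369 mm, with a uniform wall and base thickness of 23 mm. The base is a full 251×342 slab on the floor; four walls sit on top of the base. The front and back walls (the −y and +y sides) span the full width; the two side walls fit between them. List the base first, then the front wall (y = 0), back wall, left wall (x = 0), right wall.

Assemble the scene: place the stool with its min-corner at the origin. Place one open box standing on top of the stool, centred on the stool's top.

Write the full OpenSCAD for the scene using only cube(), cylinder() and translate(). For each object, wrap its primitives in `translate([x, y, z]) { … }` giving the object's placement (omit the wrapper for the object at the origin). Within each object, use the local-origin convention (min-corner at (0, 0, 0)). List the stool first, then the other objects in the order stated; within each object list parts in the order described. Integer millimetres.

translate([0, 0, 350]) cube([287, 358, 31]);
cube([34, 34, 350]);
translate([253, 0, 0]) cube([34, 34, 350]);
translate([0, 324, 0]) cube([34, 34, 350]);
translate([253, 324, 0]) cube([34, 34, 350]);
translate([18, 8, 381]) {
  cube([251, 342, 23]);
  translate([0, 0, 23]) cube([251, 23, 346]);
  translate([0, 319, 23]) cube([251, 23, 346]);
  translate([0, 23, 23]) cube([23, 296, 346]);
  translate([228, 23, 23]) cube([23, 296, 346]);
}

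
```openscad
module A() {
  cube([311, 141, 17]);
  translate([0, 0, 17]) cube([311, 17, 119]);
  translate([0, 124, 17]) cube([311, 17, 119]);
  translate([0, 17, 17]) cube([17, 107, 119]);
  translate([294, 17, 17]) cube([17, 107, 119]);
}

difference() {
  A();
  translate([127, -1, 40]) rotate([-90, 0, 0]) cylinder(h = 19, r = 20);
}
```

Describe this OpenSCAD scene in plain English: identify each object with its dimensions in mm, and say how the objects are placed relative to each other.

A is an open-topped rectangular box: outside dimensions 311×141×136 mm, with a uniform wall and base thickness of 17 mm. The base is a full 311×141 slab on the floor; four walls sit on top of the base. The front and back walls (the −y and +y sides) span the full width; the two side walls fit between them.

The open box has a circular hole of radius 20 mm through its front wall, centred at (x = 127, z = 40).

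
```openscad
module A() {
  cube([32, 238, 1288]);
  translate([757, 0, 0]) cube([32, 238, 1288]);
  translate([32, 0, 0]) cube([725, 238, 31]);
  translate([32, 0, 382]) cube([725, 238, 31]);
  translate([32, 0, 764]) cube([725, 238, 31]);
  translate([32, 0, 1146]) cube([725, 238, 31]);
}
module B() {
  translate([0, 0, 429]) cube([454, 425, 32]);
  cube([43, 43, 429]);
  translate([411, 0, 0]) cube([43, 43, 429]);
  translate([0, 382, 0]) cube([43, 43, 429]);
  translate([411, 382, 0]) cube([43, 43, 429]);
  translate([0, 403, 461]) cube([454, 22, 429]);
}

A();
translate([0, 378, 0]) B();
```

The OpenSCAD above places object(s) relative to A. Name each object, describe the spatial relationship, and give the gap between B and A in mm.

A is a bookshelf. B is a chair. The chair is on the floor beside the bookshelf on its +y side. The gap between the chair and the bookshelf is 140 mm.

The chair's nearest face is 140 mm from the bookshelf's +y face.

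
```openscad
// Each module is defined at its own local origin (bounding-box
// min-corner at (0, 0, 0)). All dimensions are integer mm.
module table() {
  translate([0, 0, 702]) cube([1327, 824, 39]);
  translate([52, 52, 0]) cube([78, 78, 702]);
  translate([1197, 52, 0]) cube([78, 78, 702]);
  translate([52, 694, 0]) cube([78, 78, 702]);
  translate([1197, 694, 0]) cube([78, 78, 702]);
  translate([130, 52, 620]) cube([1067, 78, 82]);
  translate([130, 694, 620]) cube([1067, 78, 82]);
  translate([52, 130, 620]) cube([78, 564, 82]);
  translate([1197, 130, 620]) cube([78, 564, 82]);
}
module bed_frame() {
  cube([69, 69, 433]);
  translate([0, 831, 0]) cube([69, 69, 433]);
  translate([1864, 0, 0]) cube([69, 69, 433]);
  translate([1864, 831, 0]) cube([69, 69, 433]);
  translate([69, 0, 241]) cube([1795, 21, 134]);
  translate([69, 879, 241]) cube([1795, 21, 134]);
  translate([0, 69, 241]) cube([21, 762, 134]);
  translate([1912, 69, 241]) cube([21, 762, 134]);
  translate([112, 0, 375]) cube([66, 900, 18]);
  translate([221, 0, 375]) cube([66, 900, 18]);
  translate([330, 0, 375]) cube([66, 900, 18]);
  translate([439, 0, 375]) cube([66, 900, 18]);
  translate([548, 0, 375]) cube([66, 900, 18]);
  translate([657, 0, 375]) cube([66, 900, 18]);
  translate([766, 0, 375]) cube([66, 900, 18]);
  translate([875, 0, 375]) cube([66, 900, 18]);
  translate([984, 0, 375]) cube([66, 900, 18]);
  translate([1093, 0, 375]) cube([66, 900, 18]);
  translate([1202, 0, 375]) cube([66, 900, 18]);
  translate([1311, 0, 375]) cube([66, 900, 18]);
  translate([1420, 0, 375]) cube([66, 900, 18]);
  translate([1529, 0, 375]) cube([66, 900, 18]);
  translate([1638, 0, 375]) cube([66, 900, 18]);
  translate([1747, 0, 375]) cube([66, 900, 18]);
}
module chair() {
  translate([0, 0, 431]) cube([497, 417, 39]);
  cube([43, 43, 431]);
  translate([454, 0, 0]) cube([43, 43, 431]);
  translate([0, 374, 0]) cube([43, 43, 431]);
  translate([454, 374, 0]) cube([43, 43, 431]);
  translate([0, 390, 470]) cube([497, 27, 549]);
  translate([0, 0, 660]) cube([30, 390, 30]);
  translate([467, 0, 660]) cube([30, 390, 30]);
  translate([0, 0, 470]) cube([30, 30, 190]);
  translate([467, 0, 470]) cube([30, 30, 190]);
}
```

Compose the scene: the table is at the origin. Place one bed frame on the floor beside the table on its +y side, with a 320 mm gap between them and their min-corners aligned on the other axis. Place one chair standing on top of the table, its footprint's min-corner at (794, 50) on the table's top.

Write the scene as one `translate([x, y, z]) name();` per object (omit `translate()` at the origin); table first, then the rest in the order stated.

table();
translate([0, 1144, 0]) bed_frame();
translate([794, 50, 741]) chair();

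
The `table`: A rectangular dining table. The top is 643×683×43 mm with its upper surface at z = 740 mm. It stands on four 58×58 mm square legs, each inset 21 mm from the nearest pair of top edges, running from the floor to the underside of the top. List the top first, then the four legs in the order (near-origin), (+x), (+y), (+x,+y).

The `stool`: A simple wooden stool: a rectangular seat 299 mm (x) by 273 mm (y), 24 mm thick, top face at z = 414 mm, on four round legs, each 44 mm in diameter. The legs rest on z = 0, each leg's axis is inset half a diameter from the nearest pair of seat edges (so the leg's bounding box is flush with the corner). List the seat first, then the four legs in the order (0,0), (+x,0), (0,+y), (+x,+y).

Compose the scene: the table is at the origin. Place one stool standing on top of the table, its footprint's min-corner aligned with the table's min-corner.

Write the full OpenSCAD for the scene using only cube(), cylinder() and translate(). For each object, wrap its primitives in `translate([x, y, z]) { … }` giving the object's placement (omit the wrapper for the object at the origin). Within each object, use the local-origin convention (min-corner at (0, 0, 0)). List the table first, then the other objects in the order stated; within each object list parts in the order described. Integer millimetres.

translate([0, 0, 697]) cube([643, 683, 43]);
translate([21, 21, 0]) cube([58, 58, 697]);
translate([564, 21, 0]) cube([58, 58, 697]);
translate([21, 604, 0]) cube([58, 58, 697]);
translate([564, 604, 0]) cube([58, 58, 697]);
translate([0, 0, 740]) {
  translate([0, 0, 390]) cube([299, 273, 24]);
  translate([22, 22, 0]) cylinder(h = 390, r = 22);
  translate([277, 22, 0]) cylinder(h = 390, r = 22);
  translate([22, 251, 0]) cylinder(h = 390, r = 22);
  translate([277, 251, 0]) cylinder(h = 390, r = 22);
}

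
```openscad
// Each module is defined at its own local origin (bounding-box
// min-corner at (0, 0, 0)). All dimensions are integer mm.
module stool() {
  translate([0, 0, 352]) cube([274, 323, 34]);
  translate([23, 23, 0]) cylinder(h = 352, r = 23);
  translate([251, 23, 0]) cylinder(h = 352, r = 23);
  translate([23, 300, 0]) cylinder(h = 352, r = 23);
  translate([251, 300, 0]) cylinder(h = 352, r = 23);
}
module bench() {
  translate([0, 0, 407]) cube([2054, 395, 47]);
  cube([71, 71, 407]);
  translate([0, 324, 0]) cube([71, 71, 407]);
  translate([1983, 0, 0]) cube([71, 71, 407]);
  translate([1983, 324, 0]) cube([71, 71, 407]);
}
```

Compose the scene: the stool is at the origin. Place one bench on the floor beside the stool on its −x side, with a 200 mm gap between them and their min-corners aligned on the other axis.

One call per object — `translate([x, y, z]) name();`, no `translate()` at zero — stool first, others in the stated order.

stool();
translate([-2254, 0, 0]) bench();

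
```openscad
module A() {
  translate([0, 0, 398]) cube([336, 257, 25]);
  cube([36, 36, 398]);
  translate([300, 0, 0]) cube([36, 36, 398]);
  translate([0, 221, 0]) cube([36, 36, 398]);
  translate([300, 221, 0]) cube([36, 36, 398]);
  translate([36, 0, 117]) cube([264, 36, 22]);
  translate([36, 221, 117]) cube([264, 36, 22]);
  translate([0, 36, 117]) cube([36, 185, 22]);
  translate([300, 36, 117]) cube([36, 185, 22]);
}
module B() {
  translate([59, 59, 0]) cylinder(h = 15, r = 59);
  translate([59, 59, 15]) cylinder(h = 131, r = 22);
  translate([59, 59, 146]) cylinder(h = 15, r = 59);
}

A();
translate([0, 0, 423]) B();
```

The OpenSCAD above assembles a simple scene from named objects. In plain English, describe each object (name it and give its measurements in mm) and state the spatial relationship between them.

A is a four-legged stool. The seat is 336×257 mm, 25 mm thick, top at z = 423 mm. It stands on four square legs, each 36×36 mm in cross-section, from z = 0 to the seat underside, each flush with a corner of the seat. Four stretchers, 36 mm wide and 22 mm tall, connect adjacent legs with their undersides at z = 117 mm, each running between the inner faces of the legs it joins and aligned with the legs' outer faces on the other axis.

B is a spool: two coaxial disc flanges of radius 59 mm and thickness 15 mm, joined by a core cylinder of radius 22 mm and height 131 mm. The lower flange rests on z = 0 and the three cylinders share a vertical axis.

The spool is on top of the stool.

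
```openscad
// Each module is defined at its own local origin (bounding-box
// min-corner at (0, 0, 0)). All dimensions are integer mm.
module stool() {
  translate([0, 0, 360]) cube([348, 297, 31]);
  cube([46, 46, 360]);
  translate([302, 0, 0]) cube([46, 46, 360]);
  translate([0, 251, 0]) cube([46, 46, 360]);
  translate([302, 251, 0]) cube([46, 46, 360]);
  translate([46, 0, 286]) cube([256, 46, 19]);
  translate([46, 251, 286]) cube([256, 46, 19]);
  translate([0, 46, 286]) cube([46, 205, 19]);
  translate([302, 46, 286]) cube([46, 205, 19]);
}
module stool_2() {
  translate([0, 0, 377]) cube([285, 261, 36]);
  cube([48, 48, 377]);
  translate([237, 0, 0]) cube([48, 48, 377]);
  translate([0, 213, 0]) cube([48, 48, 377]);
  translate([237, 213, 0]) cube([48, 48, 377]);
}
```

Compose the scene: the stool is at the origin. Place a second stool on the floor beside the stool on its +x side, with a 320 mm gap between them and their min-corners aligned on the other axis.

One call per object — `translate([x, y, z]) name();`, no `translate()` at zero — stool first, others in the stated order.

stool();
translate([668, 0, 0]) stool_2();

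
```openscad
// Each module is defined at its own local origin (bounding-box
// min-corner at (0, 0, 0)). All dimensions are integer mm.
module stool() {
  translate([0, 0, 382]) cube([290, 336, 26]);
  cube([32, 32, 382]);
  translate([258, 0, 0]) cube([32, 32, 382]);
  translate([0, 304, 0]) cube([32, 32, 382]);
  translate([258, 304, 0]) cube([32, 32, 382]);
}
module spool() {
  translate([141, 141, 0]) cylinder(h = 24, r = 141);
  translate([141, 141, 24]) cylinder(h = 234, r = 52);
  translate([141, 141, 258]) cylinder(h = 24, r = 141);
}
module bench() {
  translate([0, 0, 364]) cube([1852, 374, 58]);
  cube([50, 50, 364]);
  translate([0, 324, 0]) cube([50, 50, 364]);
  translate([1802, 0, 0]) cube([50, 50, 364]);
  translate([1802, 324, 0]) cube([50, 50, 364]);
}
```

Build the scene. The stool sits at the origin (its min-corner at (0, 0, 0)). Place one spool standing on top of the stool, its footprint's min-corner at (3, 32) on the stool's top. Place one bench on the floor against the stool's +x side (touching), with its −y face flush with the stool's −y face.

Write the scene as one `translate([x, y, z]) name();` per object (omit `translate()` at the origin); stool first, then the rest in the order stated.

stool();
translate([3, 32, 408]) spool();
translate([290, 0, 0]) bench();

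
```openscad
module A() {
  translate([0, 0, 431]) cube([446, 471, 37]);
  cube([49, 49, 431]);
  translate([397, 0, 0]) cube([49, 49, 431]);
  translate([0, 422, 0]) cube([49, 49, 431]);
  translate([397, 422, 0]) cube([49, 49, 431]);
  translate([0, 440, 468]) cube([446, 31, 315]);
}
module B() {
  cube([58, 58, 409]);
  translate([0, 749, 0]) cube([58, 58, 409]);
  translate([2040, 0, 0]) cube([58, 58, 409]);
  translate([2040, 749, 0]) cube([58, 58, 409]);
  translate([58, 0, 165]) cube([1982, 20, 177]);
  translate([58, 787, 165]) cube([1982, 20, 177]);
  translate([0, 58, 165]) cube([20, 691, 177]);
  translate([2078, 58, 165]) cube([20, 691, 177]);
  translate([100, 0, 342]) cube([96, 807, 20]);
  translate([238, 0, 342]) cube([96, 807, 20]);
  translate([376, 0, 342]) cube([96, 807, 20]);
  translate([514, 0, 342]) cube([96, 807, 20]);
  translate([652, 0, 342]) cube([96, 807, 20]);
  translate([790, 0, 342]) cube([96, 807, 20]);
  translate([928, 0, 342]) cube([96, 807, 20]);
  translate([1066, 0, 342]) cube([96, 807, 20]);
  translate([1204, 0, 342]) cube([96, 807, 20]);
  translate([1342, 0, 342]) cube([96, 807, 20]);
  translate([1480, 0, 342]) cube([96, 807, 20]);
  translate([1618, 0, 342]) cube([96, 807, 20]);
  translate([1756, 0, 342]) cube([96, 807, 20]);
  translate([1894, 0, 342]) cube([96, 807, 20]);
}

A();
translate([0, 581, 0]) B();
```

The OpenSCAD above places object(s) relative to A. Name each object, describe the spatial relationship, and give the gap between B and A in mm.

The bed frame's nearest face is 110 mm from the chair's +y face.

A is a chair. B is a bed frame. The bed frame is on the floor beside the chair on its +y side. The gap between the bed frame and the chair is 110 mm.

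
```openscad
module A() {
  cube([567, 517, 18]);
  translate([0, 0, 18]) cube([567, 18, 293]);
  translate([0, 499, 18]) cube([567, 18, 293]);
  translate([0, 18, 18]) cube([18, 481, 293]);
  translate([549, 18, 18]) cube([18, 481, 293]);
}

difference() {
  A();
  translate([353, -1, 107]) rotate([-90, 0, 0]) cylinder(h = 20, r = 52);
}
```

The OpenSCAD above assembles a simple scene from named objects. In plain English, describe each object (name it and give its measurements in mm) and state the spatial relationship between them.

A is an open storage box with external size 567×517×311 mm and wall thickness 18 mm (the base is also 18 mm thick). The base covers the whole footprint; the four walls stand on the base, with the y-facing walls full-width and the x-facing walls fitting between their inner faces.

The open box has a circular hole of radius 52 mm through its front wall, centred at (x = 353, z = 107).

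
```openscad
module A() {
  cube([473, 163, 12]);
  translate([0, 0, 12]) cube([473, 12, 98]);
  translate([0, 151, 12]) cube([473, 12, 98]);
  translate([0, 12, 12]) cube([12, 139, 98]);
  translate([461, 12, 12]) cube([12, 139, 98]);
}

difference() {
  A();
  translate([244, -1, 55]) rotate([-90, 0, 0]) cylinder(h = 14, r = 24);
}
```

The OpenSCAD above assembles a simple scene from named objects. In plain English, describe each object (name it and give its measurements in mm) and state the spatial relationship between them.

A is an open-topped rectangular box: outside dimensions 473×163×110 mm, with a uniform wall and base thickness of 12 mm. The base is a full 473×163 slab on the floor; four walls sit on top of the base. The front and back walls (the −y and +y sides) span the full width; the two side walls fit between them.

The open box has a circular hole of radius 24 mm through its front wall, centred at (x = 244, z = 55).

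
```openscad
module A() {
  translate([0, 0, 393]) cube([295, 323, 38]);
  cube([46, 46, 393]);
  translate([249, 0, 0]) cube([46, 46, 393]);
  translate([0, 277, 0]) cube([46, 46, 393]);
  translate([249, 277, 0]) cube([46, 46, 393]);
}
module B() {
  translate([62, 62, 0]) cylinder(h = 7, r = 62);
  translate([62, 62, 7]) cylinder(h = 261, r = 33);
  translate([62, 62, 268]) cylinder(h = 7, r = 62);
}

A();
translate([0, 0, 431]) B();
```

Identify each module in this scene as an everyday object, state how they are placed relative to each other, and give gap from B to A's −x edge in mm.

A is a stool. B is a spool. The spool is on top of the stool. The gap from the spool to the stool's −x edge is 0 mm.

The spool's min-x is at 0; the stool's min-x is 0; gap = 0 mm.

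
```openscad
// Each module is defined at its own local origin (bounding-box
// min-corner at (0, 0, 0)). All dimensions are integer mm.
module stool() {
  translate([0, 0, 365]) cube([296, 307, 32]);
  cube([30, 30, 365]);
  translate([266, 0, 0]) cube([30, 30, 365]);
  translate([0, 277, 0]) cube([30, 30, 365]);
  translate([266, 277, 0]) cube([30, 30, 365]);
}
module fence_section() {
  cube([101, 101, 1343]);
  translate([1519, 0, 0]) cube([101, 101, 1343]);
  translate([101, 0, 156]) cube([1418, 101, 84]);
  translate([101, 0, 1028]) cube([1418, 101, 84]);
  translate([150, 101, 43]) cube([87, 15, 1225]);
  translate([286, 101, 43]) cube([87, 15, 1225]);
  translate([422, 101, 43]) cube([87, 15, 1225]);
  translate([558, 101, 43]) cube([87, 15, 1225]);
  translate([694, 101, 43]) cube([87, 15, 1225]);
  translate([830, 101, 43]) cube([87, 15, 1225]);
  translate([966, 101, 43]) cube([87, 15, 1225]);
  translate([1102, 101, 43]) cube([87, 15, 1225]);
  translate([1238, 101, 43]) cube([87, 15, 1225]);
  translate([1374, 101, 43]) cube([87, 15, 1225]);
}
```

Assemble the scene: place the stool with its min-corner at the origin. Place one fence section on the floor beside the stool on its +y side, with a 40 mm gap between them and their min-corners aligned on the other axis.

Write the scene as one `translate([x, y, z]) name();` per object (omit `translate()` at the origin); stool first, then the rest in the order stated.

stool();
translate([0, 347, 0]) fence_section();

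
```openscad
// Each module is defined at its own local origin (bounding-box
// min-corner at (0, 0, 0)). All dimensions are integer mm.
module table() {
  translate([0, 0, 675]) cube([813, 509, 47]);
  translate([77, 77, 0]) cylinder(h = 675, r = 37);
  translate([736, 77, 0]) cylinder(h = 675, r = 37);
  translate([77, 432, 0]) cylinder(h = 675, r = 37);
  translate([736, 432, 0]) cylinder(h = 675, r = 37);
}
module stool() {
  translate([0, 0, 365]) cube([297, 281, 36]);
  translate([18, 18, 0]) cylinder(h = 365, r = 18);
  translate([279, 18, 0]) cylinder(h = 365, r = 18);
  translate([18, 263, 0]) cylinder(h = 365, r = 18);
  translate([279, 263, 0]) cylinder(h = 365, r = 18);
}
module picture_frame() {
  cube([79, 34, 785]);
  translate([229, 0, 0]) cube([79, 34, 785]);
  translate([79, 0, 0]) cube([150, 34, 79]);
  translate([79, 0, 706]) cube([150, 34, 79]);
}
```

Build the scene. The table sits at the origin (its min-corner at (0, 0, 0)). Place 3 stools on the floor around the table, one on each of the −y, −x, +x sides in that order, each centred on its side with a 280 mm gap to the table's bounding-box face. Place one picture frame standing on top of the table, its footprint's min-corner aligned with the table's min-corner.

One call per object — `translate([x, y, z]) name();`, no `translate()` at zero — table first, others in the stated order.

table();
translate([258, -561, 0]) stool();
translate([-577, 114, 0]) stool();
translate([1093, 114, 0]) stool();
translate([0, 0, 722]) picture_frame();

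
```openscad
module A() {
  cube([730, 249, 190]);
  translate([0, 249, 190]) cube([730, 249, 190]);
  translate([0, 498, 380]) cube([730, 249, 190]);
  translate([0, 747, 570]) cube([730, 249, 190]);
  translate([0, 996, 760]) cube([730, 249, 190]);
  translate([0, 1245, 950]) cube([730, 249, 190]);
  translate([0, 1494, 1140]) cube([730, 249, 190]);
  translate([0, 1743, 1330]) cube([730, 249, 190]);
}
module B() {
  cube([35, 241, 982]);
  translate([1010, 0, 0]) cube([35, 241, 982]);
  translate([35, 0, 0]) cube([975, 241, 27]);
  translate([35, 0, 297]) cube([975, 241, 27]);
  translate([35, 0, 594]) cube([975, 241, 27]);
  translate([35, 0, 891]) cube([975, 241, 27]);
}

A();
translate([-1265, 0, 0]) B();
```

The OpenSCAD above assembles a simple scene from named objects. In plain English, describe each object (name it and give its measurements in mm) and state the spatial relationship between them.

A is a run of 8 identical solid stair steps. Each tread is 730×249 mm and each step block is 190 mm high. Step 1 rests on the floor; step k is offset from step 1 by (k−1)×249 mm in y and (k−1)×190 mm in z.

B is an open bookshelf. Two side panels, each 35 mm thick, 241 mm deep and 982 mm tall, stand 1045 mm apart (outside-to-outside). Between them sit 4 shelves, each 27 mm thick and 241 mm deep, spanning the full gap between the sides. The bottom shelf rests on the floor (its underside at z = 0) and the clear gap between one shelf's top and the next shelf's underside is 270 mm.

The bookshelf is on the floor beside the staircase on its −x side.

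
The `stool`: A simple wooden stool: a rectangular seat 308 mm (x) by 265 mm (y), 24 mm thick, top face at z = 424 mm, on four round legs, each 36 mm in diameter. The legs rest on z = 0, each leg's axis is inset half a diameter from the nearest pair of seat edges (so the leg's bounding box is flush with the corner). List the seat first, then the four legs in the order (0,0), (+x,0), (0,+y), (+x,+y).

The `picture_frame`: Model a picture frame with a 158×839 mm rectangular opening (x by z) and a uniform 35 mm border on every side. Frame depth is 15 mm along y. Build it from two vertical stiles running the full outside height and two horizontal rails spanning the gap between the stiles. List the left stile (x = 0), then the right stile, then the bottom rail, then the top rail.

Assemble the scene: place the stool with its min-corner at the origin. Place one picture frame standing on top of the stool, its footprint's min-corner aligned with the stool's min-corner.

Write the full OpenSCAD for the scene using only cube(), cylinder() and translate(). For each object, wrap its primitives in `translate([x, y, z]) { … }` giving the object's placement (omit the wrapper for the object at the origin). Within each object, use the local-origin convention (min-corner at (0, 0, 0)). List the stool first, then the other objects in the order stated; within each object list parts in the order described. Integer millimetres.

translate([0, 0, 400]) cube([308, 265, 24]);
translate([18, 18, 0]) cylinder(h = 400, r = 18);
translate([290, 18, 0]) cylinder(h = 400, r = 18);
translate([18, 247, 0]) cylinder(h = 400, r = 18);
translate([290, 247, 0]) cylinder(h = 400, r = 18);
translate([0, 0, 424]) {
  cube([35, 15, 909]);
  translate([193, 0, 0]) cube([35, 15, 909]);
  translate([35, 0, 0]) cube([158, 15, 35]);
  translate([35, 0, 874]) cube([158, 15, 35]);
}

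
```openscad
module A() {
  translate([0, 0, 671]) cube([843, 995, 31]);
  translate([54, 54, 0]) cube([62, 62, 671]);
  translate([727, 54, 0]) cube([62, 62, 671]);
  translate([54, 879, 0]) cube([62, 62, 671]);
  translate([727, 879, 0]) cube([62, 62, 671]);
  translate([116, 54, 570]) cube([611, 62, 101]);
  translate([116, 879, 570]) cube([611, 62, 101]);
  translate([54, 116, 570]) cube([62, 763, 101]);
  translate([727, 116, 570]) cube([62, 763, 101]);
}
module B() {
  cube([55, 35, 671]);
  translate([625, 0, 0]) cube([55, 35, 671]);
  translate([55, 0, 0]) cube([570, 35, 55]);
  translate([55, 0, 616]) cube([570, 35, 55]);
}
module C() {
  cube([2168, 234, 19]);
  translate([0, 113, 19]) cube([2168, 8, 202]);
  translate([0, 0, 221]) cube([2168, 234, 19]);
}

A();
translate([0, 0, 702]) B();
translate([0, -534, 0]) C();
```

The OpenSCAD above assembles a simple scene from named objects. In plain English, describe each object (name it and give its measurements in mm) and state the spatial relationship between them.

A is a table with a 843×995 mm rectangular top, 31 mm thick, top surface at z = 702 mm, supported by four 62×62 mm square legs, each inset 54 mm from the nearest pair of top edges, running from the floor. Four apron rails, 62 mm thick and 101 mm tall, run between adjacent legs with their top edges flush with the underside of the top and their outer faces flush with the legs' outer faces.

B is a picture frame with a 570×561 mm rectangular opening (x by z) and a uniform 55 mm border on every side. Frame depth is 35 mm along y. It is built from two vertical stiles running the full outside height and two horizontal rails spanning the gap between the stiles.

C is an I-beam lying along x, 2168 mm long. Overall section height 240 mm. Two flanges 234 mm wide (y) and 19 mm thick, one on the floor and one at the top; a web 8 mm thick runs between them, centred on the flange width.

The picture frame is on top of the table. The I-beam is on the floor beside the table on its −y side.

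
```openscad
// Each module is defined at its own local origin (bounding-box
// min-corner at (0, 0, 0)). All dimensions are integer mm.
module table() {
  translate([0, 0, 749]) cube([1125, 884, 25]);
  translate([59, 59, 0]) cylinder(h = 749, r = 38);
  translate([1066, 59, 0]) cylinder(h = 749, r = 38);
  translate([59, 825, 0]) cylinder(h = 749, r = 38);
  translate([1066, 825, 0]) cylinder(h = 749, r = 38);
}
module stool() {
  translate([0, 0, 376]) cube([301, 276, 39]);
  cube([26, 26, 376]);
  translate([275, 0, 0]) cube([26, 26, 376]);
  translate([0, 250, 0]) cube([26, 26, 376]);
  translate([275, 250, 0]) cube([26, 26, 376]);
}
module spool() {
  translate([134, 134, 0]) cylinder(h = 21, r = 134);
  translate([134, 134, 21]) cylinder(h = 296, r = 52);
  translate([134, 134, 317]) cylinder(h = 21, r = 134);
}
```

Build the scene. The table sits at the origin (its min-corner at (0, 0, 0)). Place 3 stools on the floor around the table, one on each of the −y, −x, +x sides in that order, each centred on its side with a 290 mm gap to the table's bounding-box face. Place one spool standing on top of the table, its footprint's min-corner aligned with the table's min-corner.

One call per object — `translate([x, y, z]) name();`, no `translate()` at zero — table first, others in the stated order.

table();
translate([412, -566, 0]) stool();
translate([-591, 304, 0]) stool();
translate([1415, 304, 0]) stool();
translate([0, 0, 774]) spool();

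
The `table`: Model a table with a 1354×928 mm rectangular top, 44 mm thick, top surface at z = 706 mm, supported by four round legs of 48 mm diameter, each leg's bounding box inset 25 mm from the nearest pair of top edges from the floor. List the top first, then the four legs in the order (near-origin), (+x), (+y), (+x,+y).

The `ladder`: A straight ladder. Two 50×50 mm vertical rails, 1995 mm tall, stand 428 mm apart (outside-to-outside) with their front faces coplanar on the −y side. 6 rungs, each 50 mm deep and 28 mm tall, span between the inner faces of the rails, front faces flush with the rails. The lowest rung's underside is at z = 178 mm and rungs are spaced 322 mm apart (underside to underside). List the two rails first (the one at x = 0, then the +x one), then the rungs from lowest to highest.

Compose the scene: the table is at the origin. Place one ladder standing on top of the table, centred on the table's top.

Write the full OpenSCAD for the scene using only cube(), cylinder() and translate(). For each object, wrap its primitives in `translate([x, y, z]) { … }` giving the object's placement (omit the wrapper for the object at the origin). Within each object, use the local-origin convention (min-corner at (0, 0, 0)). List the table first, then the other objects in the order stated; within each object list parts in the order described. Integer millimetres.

translate([0, 0, 662]) cube([1354, 928, 44]);
translate([49, 49, 0]) cylinder(h = 662, r = 24);
translate([1305, 49, 0]) cylinder(h = 662, r = 24);
translate([49, 879, 0]) cylinder(h = 662, r = 24);
translate([1305, 879, 0]) cylinder(h = 662, r = 24);
translate([463, 439, 706]) {
  cube([50, 50, 1995]);
  translate([378, 0, 0]) cube([50, 50, 1995]);
  translate([50, 0, 178]) cube([328, 50, 28]);
  translate([50, 0, 500]) cube([328, 50, 28]);
  translate([50, 0, 822]) cube([328, 50, 28]);
  translate([50, 0, 1144]) cube([328, 50, 28]);
  translate([50, 0, 1466]) cube([328, 50, 28]);
  translate([50, 0, 1788]) cube([328, 50, 28]);
}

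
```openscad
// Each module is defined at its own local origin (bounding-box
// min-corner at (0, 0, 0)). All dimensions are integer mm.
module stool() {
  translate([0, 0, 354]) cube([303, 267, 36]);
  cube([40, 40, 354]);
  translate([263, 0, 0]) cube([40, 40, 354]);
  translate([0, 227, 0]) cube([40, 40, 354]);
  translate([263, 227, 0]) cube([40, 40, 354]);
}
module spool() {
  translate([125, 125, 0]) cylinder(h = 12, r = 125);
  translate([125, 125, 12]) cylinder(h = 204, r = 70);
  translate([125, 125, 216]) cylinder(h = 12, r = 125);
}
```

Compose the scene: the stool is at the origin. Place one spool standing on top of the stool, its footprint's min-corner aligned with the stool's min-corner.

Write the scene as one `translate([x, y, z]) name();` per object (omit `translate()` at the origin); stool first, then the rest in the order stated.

stool();
translate([0, 0, 390]) spool();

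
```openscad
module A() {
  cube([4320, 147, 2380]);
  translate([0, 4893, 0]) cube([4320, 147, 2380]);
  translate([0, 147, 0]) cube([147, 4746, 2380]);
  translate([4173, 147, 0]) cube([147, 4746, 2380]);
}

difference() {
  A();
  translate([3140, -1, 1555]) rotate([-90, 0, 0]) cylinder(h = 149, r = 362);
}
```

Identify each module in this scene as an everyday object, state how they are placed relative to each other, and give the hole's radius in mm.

The subtracted cylinder has r = 362 mm.

A is a house frame. The house frame has a circular hole through its front wall. The hole's radius is 362 mm.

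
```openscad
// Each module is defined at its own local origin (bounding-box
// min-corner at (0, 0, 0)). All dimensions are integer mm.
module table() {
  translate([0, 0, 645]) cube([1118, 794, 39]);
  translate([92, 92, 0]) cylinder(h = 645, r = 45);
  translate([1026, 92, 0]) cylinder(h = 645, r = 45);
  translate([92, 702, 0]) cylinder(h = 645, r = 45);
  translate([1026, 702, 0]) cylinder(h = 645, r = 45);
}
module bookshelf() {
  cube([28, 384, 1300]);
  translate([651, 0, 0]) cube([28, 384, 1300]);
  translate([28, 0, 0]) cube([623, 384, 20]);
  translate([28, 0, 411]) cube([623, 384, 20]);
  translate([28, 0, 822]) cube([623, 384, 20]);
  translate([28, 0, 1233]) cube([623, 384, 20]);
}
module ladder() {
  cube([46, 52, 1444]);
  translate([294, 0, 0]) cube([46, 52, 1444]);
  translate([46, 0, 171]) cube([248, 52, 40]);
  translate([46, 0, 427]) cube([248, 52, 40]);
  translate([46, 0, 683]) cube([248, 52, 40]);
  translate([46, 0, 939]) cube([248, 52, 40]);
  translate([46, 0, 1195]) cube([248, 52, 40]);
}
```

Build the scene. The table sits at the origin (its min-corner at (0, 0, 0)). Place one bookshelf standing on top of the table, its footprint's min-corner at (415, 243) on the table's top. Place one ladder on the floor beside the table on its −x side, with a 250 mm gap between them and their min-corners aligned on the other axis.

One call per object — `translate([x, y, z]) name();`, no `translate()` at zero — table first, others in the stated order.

table();
translate([415, 243, 684]) bookshelf();
translate([-590, 0, 0]) ladder();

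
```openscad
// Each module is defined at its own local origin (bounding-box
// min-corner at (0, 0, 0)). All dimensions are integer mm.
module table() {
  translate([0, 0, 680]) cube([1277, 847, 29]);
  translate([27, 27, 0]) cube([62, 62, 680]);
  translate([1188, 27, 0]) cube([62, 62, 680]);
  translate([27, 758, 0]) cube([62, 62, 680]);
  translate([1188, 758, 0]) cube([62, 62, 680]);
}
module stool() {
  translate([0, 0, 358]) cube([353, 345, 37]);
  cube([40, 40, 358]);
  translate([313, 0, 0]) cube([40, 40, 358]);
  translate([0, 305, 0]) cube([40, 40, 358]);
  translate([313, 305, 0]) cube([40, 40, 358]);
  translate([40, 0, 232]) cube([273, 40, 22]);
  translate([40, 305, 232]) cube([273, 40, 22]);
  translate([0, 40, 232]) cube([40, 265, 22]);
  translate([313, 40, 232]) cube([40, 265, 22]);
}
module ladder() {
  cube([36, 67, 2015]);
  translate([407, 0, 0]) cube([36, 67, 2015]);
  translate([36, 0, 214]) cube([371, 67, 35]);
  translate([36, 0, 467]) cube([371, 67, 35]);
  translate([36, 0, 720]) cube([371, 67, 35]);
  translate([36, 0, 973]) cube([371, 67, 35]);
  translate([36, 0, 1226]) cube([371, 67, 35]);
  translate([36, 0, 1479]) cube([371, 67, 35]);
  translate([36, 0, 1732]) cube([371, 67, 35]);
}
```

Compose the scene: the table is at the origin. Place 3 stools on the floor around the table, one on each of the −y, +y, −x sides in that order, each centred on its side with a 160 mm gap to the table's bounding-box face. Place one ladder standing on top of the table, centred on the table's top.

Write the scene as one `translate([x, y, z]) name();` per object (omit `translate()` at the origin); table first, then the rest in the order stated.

table();
translate([462, -505, 0]) stool();
translate([462, 1007, 0]) stool();
translate([-513, 251, 0]) stool();
translate([417, 390, 709]) ladder();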